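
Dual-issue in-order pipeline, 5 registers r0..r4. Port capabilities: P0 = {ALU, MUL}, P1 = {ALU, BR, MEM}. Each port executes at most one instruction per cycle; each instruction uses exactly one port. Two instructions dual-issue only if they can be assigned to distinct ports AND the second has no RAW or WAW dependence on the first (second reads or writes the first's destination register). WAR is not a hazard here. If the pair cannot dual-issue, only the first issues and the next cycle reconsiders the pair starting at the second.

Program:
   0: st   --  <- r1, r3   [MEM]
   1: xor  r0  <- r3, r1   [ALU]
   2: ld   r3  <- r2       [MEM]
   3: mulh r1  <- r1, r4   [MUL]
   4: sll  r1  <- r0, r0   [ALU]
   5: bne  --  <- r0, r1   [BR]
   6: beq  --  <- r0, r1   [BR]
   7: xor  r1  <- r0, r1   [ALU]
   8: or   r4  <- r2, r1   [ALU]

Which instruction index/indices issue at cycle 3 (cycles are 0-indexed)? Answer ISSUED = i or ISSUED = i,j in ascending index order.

ISSUED = 5

#0 head=0: st xor i0/i1 dual
#1 head=2: ld mulh i2/i3 dual
#2 head=4: sll i4 RAW r1
#3 head=5: bne i5 no-port BR/BR
#4 head=6: beq xor i6/i7 dual
#5 head=8: or i8 tail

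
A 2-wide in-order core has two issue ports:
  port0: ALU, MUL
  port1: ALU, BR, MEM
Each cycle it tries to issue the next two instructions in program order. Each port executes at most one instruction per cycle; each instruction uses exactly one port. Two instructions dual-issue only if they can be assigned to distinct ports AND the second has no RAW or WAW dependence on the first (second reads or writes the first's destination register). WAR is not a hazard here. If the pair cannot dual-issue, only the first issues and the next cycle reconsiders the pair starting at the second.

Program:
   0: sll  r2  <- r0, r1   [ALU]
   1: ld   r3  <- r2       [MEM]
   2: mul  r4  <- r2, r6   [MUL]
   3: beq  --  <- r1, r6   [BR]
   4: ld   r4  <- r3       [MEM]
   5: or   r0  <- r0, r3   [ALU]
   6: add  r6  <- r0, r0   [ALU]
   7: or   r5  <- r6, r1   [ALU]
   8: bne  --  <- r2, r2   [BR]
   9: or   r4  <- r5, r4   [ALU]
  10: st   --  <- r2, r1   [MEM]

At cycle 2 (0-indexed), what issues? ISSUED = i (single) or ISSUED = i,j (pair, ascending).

ISSUED = 3

#0 head=0: sll i0 RAW r2
#1 head=1: ld;mul i1,i2 pair
#2 head=3: beq i3 no-port BR/MEM
#3 head=4: ld;or i4,i5 pair
#4 head=6: add i6 RAW r6
#5 head=7: or;bne i7,i8 pair
#6 head=9: or;st i9,i10 pair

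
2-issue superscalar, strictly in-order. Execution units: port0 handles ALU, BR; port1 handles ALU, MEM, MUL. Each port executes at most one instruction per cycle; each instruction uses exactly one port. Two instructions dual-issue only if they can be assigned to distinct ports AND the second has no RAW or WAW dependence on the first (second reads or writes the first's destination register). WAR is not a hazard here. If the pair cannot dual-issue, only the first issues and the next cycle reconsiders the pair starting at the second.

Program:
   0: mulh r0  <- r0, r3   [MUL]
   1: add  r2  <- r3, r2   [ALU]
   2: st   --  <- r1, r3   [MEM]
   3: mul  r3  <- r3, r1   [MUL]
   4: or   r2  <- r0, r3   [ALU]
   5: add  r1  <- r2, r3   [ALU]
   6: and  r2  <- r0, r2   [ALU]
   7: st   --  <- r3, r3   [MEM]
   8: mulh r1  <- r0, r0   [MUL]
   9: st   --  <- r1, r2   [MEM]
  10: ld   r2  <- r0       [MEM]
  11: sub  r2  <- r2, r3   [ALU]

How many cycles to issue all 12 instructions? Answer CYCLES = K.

CYCLES = 10

t=0 i0,i1:mulh+add ; dual
t=1 i2:st ; no-port MEM/MUL
t=2 i3:mul ; RAW r3
t=3 i4:or ; RAW r2
t=4 i5,i6:add+and ; dual
t=5 i7:st ; no-port MEM/MUL
t=6 i8:mulh ; no-port MUL/MEM
t=7 i9:st ; no-port MEM/MEM
t=8 i10:ld ; RAW+WAW r2
t=9 i11:sub ; tail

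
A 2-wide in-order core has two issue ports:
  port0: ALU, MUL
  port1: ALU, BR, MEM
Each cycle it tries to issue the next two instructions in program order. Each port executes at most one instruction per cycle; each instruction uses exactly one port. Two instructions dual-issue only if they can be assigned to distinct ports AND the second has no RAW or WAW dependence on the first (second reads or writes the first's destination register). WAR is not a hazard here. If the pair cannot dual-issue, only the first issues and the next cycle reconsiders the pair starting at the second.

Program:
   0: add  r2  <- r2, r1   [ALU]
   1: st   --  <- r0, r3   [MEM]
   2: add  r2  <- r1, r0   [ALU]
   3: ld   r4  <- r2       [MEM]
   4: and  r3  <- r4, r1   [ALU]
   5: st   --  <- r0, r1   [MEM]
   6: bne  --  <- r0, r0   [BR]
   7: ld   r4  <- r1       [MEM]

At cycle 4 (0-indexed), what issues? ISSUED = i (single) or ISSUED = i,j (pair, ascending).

  cy0 -> i0,i1 (add/st) pair
  cy1 -> i2 (add) RAW r2
  cy2 -> i3 (ld) RAW r4
  cy3 -> i4,i5 (and/st) pair
  cy4 -> i6 (bne) no-port BR/MEM
  cy5 -> i7 (ld) tail

ISSUED = 6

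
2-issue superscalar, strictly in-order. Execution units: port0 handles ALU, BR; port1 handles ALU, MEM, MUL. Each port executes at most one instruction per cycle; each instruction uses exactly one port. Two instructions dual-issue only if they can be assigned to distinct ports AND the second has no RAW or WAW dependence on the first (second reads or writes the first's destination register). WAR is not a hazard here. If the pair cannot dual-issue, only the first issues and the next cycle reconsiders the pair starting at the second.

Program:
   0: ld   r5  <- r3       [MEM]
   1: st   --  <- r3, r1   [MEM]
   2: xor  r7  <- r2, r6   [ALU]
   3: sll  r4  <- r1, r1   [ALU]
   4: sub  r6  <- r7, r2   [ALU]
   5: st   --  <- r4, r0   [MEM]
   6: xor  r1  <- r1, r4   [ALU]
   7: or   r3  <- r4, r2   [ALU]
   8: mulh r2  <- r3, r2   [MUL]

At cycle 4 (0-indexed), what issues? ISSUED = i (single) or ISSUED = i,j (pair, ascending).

ISSUED = 7

0. ld @i0  | no-port MEM/MEM
1. st;xor @i1+i2  | dual
2. sll;sub @i3+i4  | dual
3. st;xor @i5+i6  | dual
4. or @i7  | RAW r3
5. mulh @i8  | tail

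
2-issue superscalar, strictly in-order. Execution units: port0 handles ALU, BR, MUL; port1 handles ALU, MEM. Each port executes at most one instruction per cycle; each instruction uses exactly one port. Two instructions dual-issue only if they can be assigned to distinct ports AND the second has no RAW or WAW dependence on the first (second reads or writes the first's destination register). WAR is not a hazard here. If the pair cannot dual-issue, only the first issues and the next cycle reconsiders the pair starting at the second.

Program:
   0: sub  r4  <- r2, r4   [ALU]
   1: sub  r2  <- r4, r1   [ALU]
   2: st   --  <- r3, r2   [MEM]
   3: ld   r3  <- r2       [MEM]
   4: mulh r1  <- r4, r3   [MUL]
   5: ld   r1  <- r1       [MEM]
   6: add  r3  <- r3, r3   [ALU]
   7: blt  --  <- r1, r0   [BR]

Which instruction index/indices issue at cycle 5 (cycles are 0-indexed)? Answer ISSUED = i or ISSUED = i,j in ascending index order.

0. sub.ALU @i0  | RAW r4
1. sub.ALU @i1  | RAW r2
2. st.MEM @i2  | no-port MEM/MEM
3. ld.MEM @i3  | RAW r3
4. mulh.MUL @i4  | RAW+WAW r1
5. ld.MEM+add.ALU @i5&i6  | pair
6. blt.BR @i7  | tail

ISSUED = 5,6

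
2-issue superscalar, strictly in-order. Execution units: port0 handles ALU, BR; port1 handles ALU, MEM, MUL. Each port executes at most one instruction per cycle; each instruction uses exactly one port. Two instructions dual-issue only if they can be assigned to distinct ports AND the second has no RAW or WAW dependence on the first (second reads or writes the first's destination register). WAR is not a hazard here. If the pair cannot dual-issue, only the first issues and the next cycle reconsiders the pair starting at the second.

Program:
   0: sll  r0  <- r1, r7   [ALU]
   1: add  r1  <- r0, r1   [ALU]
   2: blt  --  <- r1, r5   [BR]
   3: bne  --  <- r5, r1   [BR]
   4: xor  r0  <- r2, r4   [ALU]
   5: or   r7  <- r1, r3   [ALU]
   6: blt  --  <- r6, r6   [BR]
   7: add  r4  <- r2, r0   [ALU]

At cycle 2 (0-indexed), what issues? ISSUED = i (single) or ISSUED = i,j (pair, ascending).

[0] i0  sll  -- RAW r0
[1] i1  add  -- RAW r1
[2] i2  blt  -- no-port BR/BR
[3] i3&i4  bne;xor  -- pair
[4] i5&i6  or;blt  -- pair
[5] i7  add  -- tail

ISSUED = 2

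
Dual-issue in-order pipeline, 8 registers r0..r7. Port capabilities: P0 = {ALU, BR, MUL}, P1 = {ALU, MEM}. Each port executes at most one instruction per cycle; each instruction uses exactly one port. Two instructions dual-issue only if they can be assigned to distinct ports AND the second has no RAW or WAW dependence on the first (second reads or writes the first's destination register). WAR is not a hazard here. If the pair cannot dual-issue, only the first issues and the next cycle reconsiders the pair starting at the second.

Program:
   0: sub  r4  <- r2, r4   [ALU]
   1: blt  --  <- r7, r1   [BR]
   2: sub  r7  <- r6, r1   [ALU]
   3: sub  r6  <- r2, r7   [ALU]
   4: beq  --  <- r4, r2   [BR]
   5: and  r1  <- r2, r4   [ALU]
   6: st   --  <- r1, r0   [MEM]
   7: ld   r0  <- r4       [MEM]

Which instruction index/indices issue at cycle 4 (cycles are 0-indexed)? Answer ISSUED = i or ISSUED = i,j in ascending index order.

  cy0 -> i0/i1 (sub blt) pair
  cy1 -> i2 (sub) RAW r7
  cy2 -> i3/i4 (sub beq) pair
  cy3 -> i5 (and) RAW r1
  cy4 -> i6 (st) no-port MEM/MEM
  cy5 -> i7 (ld) tail

ISSUED = 6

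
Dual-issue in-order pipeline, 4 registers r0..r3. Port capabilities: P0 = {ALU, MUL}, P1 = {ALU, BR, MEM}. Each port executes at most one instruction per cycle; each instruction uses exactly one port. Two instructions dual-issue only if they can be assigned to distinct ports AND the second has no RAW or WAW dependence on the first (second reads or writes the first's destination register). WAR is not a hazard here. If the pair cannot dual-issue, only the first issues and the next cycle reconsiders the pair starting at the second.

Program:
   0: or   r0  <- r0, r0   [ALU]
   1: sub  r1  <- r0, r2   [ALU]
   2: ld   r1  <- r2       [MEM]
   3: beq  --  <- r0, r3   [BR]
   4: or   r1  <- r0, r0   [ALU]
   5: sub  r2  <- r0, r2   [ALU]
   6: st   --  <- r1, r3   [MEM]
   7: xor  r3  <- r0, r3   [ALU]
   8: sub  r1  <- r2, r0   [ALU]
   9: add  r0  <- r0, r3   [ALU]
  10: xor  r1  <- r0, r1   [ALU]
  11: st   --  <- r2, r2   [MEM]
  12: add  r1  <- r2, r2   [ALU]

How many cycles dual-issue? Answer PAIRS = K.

  cy0 -> i0 (or.ALU) RAW r0
  cy1 -> i1 (sub.ALU) WAW r1
  cy2 -> i2 (ld.MEM) no-port MEM/BR
  cy3 -> i3/i4 (beq.BR or.ALU) dual
  cy4 -> i5/i6 (sub.ALU st.MEM) dual
  cy5 -> i7/i8 (xor.ALU sub.ALU) dual
  cy6 -> i9 (add.ALU) RAW r0
  cy7 -> i10/i11 (xor.ALU st.MEM) dual
  cy8 -> i12 (add.ALU) tail

PAIRS = 4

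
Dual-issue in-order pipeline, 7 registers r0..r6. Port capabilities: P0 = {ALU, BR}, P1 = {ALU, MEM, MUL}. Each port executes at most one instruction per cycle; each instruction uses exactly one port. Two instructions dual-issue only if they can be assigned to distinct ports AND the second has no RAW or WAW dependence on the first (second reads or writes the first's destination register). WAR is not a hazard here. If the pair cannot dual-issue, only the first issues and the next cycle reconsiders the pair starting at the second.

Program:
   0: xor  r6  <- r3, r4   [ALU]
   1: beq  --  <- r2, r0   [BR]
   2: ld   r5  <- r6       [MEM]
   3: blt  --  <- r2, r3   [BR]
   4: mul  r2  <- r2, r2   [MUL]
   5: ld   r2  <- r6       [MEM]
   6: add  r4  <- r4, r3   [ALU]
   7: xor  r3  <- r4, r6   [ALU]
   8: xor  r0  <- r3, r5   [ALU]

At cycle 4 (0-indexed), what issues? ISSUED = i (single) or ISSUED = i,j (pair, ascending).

t=0 i0/i1:xor;beq ; 2-wide
t=1 i2/i3:ld;blt ; 2-wide
t=2 i4:mul ; no-port MUL/MEM
t=3 i5/i6:ld;add ; 2-wide
t=4 i7:xor ; RAW r3
t=5 i8:xor ; tail

ISSUED = 7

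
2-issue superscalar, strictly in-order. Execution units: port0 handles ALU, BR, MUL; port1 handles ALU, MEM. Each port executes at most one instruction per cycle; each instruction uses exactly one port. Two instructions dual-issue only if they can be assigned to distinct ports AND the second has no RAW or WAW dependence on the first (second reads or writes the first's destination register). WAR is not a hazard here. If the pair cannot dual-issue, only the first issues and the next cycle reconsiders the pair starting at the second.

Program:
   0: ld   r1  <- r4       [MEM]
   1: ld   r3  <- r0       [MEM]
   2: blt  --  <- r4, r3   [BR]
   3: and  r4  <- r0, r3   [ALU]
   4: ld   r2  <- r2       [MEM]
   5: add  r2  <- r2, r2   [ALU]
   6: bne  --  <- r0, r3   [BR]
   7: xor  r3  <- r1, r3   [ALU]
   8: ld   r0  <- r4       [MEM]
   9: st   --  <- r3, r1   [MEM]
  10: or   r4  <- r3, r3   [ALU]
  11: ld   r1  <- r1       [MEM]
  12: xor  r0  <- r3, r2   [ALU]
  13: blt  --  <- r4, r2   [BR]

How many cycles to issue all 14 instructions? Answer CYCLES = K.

0. ld @i0  | no-port MEM/MEM
1. ld @i1  | RAW r3
2. blt+and @i2/i3  | pair
3. ld @i4  | RAW+WAW r2
4. add+bne @i5/i6  | pair
5. xor+ld @i7/i8  | pair
6. st+or @i9/i10  | pair
7. ld+xor @i11/i12  | pair
8. blt @i13  | tail

CYCLES = 9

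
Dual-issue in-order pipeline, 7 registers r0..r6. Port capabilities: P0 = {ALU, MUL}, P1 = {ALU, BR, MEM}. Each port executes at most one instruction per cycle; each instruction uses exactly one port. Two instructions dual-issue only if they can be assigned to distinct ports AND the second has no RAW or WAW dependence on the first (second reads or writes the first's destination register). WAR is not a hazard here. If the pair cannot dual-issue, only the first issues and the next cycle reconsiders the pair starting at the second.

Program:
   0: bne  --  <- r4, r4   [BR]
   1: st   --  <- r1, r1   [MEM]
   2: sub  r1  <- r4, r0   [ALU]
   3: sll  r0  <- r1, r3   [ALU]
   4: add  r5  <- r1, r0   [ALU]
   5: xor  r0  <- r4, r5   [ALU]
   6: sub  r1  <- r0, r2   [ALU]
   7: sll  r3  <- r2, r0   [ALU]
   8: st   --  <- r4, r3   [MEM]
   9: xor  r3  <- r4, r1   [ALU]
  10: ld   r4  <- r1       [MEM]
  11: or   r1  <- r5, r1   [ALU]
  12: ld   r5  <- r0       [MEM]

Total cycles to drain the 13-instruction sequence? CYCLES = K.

CYCLES = 9

  cy0 -> i0 (bne.BR) no-port BR/MEM
  cy1 -> i1/i2 (st.MEM/sub.ALU) dual
  cy2 -> i3 (sll.ALU) RAW r0
  cy3 -> i4 (add.ALU) RAW r5
  cy4 -> i5 (xor.ALU) RAW r0
  cy5 -> i6/i7 (sub.ALU/sll.ALU) dual
  cy6 -> i8/i9 (st.MEM/xor.ALU) dual
  cy7 -> i10/i11 (ld.MEM/or.ALU) dual
  cy8 -> i12 (ld.MEM) tail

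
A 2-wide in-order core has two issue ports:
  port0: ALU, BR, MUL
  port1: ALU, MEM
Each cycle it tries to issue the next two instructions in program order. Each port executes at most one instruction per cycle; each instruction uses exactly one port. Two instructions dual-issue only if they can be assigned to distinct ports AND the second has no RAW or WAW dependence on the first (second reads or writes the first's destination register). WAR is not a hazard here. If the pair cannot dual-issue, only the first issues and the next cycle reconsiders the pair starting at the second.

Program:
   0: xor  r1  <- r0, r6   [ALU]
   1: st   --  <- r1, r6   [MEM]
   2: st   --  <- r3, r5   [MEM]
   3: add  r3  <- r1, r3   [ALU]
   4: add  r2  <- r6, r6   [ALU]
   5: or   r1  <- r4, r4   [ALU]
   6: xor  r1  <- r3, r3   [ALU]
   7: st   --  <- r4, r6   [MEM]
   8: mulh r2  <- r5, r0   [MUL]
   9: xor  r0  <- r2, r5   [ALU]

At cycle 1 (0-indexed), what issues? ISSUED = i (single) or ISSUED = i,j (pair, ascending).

  cy0 -> i0 (xor.ALU) RAW r1
  cy1 -> i1 (st.MEM) no-port MEM/MEM
  cy2 -> i2+i3 (st.MEM/add.ALU) 2-wide
  cy3 -> i4+i5 (add.ALU/or.ALU) 2-wide
  cy4 -> i6+i7 (xor.ALU/st.MEM) 2-wide
  cy5 -> i8 (mulh.MUL) RAW r2
  cy6 -> i9 (xor.ALU) tail

ISSUED = 1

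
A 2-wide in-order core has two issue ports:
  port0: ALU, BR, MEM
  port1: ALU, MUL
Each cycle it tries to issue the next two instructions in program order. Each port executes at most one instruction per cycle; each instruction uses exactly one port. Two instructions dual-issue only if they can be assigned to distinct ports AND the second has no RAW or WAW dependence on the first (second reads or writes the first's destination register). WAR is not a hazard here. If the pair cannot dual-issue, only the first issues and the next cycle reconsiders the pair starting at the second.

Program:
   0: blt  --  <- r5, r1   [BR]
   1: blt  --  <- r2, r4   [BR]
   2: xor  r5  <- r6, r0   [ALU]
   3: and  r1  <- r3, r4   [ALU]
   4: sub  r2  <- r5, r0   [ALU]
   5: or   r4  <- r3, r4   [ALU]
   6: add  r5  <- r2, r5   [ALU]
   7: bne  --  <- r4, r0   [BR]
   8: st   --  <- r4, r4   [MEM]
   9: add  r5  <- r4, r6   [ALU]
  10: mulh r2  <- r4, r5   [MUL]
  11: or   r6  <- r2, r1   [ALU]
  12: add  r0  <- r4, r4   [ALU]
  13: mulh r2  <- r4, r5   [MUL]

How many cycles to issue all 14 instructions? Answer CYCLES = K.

CYCLES = 9

t=0 i0:blt ; no-port BR/BR
t=1 i1+i2:blt;xor ; dual
t=2 i3+i4:and;sub ; dual
t=3 i5+i6:or;add ; dual
t=4 i7:bne ; no-port BR/MEM
t=5 i8+i9:st;add ; dual
t=6 i10:mulh ; RAW r2
t=7 i11+i12:or;add ; dual
t=8 i13:mulh ; tail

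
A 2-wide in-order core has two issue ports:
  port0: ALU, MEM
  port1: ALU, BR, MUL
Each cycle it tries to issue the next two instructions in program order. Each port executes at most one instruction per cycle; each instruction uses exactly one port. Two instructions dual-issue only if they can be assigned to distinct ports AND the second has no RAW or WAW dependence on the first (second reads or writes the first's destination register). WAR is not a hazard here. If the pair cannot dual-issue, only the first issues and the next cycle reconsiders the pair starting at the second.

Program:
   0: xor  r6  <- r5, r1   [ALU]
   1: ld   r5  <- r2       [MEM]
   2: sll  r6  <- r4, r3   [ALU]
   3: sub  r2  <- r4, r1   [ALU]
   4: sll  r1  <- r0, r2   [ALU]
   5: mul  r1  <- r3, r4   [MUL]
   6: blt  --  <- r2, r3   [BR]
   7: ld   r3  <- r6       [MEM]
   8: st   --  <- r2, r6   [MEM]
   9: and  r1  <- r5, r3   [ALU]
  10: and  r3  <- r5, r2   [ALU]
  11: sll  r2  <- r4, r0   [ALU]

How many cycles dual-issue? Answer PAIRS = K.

PAIRS = 5

#0 head=0: xor ld i0+i1 2-wide
#1 head=2: sll sub i2+i3 2-wide
#2 head=4: sll i4 WAW r1
#3 head=5: mul i5 no-port MUL/BR
#4 head=6: blt ld i6+i7 2-wide
#5 head=8: st and i8+i9 2-wide
#6 head=10: and sll i10+i11 2-wide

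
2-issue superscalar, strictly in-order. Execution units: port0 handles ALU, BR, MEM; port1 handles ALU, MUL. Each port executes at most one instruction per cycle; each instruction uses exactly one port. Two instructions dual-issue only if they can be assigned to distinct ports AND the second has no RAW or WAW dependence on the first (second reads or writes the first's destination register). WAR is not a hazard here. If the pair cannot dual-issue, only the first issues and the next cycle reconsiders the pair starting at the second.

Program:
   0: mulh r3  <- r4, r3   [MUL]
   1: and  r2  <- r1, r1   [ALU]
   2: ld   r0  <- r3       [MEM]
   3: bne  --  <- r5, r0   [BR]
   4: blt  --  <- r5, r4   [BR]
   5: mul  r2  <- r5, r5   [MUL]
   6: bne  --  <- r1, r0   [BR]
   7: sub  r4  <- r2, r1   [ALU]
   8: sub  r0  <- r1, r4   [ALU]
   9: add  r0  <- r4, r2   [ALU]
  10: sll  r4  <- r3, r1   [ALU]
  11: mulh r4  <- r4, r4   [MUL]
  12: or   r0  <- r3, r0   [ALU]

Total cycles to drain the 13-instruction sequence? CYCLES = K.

#0 head=0: mulh;and i0,i1 dual
#1 head=2: ld i2 no-port MEM/BR
#2 head=3: bne i3 no-port BR/BR
#3 head=4: blt;mul i4,i5 dual
#4 head=6: bne;sub i6,i7 dual
#5 head=8: sub i8 WAW r0
#6 head=9: add;sll i9,i10 dual
#7 head=11: mulh;or i11,i12 dual

CYCLES = 8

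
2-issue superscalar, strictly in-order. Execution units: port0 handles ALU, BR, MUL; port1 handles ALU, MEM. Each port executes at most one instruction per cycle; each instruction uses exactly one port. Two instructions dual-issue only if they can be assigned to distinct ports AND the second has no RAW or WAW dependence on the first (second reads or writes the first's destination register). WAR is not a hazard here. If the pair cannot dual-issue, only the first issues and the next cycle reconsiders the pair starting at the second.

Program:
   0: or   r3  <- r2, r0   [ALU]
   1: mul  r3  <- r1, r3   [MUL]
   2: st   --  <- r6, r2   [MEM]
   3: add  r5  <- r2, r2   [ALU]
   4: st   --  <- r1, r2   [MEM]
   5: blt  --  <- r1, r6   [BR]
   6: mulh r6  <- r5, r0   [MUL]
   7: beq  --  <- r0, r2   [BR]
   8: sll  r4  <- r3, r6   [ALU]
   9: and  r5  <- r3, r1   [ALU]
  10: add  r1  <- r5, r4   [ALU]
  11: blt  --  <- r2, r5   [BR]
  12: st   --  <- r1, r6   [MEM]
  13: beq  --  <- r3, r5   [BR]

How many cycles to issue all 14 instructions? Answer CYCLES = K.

CYCLES = 9

[0] i0  or.ALU  -- RAW+WAW r3
[1] i1&i2  mul.MUL st.MEM  -- dual
[2] i3&i4  add.ALU st.MEM  -- dual
[3] i5  blt.BR  -- no-port BR/MUL
[4] i6  mulh.MUL  -- no-port MUL/BR
[5] i7&i8  beq.BR sll.ALU  -- dual
[6] i9  and.ALU  -- RAW r5
[7] i10&i11  add.ALU blt.BR  -- dual
[8] i12&i13  st.MEM beq.BR  -- dual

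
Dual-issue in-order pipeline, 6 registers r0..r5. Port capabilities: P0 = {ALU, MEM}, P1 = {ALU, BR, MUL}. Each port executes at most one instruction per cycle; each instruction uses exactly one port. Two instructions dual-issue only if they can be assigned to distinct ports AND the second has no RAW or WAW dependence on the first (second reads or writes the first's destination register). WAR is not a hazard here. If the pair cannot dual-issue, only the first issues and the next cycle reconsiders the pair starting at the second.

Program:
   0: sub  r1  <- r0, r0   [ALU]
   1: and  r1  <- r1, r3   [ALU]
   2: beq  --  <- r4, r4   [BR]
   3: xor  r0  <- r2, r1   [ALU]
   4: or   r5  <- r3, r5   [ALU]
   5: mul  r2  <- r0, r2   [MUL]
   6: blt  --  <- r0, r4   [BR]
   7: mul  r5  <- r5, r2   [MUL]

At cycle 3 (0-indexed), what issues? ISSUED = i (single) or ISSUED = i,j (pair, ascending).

ISSUED = 5

#0 head=0: sub.ALU i0 RAW+WAW r1
#1 head=1: and.ALU;beq.BR i1&i2 dual
#2 head=3: xor.ALU;or.ALU i3&i4 dual
#3 head=5: mul.MUL i5 no-port MUL/BR
#4 head=6: blt.BR i6 no-port BR/MUL
#5 head=7: mul.MUL i7 tail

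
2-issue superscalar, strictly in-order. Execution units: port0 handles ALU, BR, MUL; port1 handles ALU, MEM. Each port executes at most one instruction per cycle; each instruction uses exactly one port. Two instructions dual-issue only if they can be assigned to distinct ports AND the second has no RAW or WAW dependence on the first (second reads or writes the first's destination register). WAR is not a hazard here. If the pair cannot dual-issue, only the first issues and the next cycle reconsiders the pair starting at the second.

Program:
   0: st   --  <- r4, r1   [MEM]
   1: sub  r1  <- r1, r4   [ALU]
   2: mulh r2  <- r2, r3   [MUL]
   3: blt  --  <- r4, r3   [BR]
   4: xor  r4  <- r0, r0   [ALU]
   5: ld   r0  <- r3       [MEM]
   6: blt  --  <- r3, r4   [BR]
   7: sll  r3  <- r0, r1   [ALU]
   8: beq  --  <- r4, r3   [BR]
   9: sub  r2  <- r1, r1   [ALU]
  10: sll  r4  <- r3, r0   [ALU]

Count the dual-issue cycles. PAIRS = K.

PAIRS = 4

[0] i0+i1  st.MEM/sub.ALU  -- pair
[1] i2  mulh.MUL  -- no-port MUL/BR
[2] i3+i4  blt.BR/xor.ALU  -- pair
[3] i5+i6  ld.MEM/blt.BR  -- pair
[4] i7  sll.ALU  -- RAW r3
[5] i8+i9  beq.BR/sub.ALU  -- pair
[6] i10  sll.ALU  -- tail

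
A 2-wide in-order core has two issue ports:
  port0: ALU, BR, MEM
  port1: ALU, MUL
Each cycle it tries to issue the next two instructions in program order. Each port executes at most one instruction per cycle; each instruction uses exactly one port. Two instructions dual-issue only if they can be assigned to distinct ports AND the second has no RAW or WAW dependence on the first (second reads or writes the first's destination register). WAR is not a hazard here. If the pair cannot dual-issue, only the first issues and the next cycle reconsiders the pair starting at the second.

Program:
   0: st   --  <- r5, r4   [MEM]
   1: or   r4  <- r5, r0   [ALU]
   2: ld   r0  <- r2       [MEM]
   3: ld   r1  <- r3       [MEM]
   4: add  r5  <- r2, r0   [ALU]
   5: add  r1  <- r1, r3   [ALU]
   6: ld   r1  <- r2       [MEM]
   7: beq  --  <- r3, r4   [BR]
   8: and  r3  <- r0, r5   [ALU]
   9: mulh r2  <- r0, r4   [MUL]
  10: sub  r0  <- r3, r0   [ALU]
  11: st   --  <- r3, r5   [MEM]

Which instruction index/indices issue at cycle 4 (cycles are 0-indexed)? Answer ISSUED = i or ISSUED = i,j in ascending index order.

[0] i0/i1  st.MEM+or.ALU  -- 2-wide
[1] i2  ld.MEM  -- no-port MEM/MEM
[2] i3/i4  ld.MEM+add.ALU  -- 2-wide
[3] i5  add.ALU  -- WAW r1
[4] i6  ld.MEM  -- no-port MEM/BR
[5] i7/i8  beq.BR+and.ALU  -- 2-wide
[6] i9/i10  mulh.MUL+sub.ALU  -- 2-wide
[7] i11  st.MEM  -- tail

ISSUED = 6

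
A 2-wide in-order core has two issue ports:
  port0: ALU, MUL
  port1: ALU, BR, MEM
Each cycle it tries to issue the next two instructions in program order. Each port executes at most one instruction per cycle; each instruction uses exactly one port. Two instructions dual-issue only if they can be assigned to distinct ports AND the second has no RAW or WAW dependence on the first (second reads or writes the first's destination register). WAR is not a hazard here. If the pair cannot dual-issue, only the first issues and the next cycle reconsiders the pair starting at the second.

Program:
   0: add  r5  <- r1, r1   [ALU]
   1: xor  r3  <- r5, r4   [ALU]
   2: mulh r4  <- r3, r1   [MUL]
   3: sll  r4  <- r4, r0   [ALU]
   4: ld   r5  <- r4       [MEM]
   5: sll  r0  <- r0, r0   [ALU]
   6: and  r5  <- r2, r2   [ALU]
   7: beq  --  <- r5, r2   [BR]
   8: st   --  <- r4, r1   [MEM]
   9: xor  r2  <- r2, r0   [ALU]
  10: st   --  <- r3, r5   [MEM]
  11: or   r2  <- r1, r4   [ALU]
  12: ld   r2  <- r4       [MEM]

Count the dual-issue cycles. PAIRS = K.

PAIRS = 3

t=0 i0:add ; RAW r5
t=1 i1:xor ; RAW r3
t=2 i2:mulh ; RAW+WAW r4
t=3 i3:sll ; RAW r4
t=4 i4+i5:ld+sll ; dual
t=5 i6:and ; RAW r5
t=6 i7:beq ; no-port BR/MEM
t=7 i8+i9:st+xor ; dual
t=8 i10+i11:st+or ; dual
t=9 i12:ld ; tail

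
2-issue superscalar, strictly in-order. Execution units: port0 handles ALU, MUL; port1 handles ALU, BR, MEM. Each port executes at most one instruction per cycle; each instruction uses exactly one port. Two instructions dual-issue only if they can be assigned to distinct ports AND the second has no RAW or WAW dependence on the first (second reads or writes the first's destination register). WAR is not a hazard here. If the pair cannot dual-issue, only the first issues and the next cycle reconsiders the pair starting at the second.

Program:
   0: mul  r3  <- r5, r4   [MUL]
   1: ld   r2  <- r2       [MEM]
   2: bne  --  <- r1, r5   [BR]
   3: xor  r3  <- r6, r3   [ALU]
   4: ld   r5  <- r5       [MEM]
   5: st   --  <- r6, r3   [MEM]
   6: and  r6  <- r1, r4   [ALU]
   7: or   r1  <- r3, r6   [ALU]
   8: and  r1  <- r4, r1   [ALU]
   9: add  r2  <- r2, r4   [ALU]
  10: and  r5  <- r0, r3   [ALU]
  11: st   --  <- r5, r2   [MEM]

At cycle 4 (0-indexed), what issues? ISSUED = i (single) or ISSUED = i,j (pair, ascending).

c0: i0&i1 mul;ld  pair
c1: i2&i3 bne;xor  pair
c2: i4 ld  no-port MEM/MEM
c3: i5&i6 st;and  pair
c4: i7 or  RAW+WAW r1
c5: i8&i9 and;add  pair
c6: i10 and  RAW r5
c7: i11 st  tail

ISSUED = 7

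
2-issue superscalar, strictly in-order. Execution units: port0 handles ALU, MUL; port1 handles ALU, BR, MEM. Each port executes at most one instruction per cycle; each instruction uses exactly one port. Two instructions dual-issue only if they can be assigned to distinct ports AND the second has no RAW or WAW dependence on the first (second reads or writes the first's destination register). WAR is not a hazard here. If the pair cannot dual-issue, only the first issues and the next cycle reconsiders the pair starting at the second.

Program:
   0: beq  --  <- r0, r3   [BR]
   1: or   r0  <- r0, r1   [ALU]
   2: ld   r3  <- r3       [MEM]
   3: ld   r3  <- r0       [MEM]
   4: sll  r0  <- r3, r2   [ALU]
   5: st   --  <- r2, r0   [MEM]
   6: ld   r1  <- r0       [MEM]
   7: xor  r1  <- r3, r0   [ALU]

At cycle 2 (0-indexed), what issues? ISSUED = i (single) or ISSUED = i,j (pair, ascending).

ISSUED = 3

0. beq/or @i0,i1  | pair
1. ld @i2  | no-port MEM/MEM
2. ld @i3  | RAW r3
3. sll @i4  | RAW r0
4. st @i5  | no-port MEM/MEM
5. ld @i6  | WAW r1
6. xor @i7  | tail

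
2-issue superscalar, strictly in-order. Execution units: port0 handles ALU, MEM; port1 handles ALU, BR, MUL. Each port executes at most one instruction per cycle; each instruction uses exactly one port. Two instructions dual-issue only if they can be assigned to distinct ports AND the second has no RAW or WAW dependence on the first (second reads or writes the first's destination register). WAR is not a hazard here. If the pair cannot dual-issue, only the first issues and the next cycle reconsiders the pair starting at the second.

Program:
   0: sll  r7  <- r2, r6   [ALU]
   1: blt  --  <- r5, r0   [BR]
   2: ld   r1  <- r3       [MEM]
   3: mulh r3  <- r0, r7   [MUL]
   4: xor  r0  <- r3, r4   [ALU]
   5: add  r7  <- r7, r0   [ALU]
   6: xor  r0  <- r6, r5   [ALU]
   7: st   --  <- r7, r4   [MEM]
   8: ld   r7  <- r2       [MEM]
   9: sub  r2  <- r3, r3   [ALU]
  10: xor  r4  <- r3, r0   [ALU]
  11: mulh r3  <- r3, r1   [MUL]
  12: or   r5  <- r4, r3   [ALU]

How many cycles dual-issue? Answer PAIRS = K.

PAIRS = 5

t=0 i0+i1:sll.ALU/blt.BR ; dual
t=1 i2+i3:ld.MEM/mulh.MUL ; dual
t=2 i4:xor.ALU ; RAW r0
t=3 i5+i6:add.ALU/xor.ALU ; dual
t=4 i7:st.MEM ; no-port MEM/MEM
t=5 i8+i9:ld.MEM/sub.ALU ; dual
t=6 i10+i11:xor.ALU/mulh.MUL ; dual
t=7 i12:or.ALU ; tail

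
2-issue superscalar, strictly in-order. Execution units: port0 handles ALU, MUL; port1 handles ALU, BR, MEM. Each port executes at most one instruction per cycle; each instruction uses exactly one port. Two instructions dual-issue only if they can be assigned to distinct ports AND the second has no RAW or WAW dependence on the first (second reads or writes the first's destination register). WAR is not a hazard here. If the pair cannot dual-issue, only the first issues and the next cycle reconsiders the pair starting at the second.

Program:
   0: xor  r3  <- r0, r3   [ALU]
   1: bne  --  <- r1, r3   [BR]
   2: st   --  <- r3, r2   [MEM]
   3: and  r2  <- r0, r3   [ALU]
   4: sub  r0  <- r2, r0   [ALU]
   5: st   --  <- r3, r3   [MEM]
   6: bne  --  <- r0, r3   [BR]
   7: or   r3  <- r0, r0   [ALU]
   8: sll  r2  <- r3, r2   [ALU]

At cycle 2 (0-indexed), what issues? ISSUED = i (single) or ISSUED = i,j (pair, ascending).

c0: i0 xor  RAW r3
c1: i1 bne  no-port BR/MEM
c2: i2,i3 st and  2-wide
c3: i4,i5 sub st  2-wide
c4: i6,i7 bne or  2-wide
c5: i8 sll  tail

ISSUED = 2,3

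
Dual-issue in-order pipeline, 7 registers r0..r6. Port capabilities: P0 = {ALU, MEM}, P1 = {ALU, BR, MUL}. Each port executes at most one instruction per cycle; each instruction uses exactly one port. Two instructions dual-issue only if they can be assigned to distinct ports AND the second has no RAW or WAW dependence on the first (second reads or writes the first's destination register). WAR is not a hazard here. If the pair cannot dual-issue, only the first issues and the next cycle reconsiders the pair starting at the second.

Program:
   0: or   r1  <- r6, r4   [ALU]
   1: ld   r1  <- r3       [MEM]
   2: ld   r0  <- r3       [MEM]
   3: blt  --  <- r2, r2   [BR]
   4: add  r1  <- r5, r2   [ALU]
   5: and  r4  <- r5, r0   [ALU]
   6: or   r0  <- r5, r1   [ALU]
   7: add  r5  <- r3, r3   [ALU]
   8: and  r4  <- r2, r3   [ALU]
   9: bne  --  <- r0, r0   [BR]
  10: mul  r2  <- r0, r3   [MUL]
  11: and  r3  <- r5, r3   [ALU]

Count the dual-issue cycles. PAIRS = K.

PAIRS = 5

  cy0 -> i0 (or) WAW r1
  cy1 -> i1 (ld) no-port MEM/MEM
  cy2 -> i2+i3 (ld blt) dual
  cy3 -> i4+i5 (add and) dual
  cy4 -> i6+i7 (or add) dual
  cy5 -> i8+i9 (and bne) dual
  cy6 -> i10+i11 (mul and) dual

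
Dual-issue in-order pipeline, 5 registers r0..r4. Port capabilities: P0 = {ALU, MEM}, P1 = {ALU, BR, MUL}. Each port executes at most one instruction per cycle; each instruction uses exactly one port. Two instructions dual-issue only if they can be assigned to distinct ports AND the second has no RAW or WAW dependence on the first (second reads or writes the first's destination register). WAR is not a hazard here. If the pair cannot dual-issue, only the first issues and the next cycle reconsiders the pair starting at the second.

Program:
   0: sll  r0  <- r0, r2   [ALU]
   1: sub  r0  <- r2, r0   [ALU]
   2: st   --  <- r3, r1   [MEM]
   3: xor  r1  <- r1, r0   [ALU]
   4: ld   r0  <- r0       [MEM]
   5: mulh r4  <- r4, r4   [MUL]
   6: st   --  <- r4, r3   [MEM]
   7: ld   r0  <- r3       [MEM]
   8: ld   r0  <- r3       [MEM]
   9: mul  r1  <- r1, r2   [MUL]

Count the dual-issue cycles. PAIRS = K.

PAIRS = 3

0. sll.ALU @i0  | RAW+WAW r0
1. sub.ALU/st.MEM @i1,i2  | pair
2. xor.ALU/ld.MEM @i3,i4  | pair
3. mulh.MUL @i5  | RAW r4
4. st.MEM @i6  | no-port MEM/MEM
5. ld.MEM @i7  | no-port MEM/MEM
6. ld.MEM/mul.MUL @i8,i9  | pair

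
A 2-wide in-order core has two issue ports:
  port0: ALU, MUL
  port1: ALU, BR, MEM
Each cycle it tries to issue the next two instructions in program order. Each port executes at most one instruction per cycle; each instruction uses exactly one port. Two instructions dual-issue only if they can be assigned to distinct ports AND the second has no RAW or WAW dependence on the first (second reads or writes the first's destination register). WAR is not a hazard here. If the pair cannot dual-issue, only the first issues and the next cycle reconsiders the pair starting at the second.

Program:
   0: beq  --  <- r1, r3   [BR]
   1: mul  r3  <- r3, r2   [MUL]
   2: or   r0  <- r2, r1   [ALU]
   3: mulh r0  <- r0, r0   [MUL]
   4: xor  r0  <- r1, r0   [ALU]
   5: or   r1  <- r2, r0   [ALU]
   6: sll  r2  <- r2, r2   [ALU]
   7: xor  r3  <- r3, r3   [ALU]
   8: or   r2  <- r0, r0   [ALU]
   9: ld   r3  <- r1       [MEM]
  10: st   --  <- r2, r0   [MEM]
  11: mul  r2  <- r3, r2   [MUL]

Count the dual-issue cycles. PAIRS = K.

[0] i0+i1  beq/mul  -- pair
[1] i2  or  -- RAW+WAW r0
[2] i3  mulh  -- RAW+WAW r0
[3] i4  xor  -- RAW r0
[4] i5+i6  or/sll  -- pair
[5] i7+i8  xor/or  -- pair
[6] i9  ld  -- no-port MEM/MEM
[7] i10+i11  st/mul  -- pair

PAIRS = 4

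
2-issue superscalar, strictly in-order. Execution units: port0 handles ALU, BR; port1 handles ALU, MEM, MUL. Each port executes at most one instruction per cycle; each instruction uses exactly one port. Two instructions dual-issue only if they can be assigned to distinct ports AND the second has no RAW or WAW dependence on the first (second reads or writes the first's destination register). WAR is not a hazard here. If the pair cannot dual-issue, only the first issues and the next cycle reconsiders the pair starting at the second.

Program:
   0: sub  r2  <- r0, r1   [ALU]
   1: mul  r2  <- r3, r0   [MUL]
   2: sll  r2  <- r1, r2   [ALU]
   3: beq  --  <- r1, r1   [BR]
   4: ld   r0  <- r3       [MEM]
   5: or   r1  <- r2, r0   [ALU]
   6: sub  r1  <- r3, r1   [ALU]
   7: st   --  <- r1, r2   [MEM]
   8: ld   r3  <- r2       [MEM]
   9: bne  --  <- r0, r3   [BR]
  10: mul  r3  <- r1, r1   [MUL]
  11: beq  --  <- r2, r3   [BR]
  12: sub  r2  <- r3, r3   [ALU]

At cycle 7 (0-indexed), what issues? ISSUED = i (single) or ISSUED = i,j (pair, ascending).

#0 head=0: sub i0 WAW r2
#1 head=1: mul i1 RAW+WAW r2
#2 head=2: sll;beq i2&i3 2-wide
#3 head=4: ld i4 RAW r0
#4 head=5: or i5 RAW+WAW r1
#5 head=6: sub i6 RAW r1
#6 head=7: st i7 no-port MEM/MEM
#7 head=8: ld i8 RAW r3
#8 head=9: bne;mul i9&i10 2-wide
#9 head=11: beq;sub i11&i12 2-wide

ISSUED = 8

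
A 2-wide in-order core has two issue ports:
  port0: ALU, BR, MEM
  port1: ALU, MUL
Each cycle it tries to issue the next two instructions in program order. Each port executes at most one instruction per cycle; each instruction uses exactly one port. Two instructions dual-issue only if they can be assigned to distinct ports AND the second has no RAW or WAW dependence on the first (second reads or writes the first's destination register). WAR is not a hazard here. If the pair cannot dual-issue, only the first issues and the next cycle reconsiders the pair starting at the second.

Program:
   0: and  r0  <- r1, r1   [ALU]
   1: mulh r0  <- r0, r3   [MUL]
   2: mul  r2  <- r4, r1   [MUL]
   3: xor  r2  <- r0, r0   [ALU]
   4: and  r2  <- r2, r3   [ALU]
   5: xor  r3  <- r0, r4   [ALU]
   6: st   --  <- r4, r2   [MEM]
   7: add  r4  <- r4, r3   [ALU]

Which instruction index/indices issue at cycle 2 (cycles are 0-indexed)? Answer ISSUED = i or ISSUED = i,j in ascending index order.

#0 head=0: and.ALU i0 RAW+WAW r0
#1 head=1: mulh.MUL i1 no-port MUL/MUL
#2 head=2: mul.MUL i2 WAW r2
#3 head=3: xor.ALU i3 RAW+WAW r2
#4 head=4: and.ALU xor.ALU i4&i5 pair
#5 head=6: st.MEM add.ALU i6&i7 pair

ISSUED = 2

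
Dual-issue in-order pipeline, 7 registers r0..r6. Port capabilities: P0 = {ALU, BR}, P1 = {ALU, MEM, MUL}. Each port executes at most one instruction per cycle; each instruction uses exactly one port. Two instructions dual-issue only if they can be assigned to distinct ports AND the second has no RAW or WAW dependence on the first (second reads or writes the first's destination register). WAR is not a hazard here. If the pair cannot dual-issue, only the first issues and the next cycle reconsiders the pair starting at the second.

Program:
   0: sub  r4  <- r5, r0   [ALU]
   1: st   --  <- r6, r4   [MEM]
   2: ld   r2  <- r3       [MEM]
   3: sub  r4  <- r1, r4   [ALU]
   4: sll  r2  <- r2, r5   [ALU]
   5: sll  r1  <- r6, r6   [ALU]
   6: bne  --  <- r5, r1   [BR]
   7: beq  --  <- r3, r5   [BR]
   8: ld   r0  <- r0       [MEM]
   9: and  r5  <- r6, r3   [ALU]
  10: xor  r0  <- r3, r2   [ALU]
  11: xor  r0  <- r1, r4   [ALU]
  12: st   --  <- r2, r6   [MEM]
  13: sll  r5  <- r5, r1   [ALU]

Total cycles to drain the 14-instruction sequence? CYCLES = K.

CYCLES = 9

#0 head=0: sub.ALU i0 RAW r4
#1 head=1: st.MEM i1 no-port MEM/MEM
#2 head=2: ld.MEM;sub.ALU i2/i3 2-wide
#3 head=4: sll.ALU;sll.ALU i4/i5 2-wide
#4 head=6: bne.BR i6 no-port BR/BR
#5 head=7: beq.BR;ld.MEM i7/i8 2-wide
#6 head=9: and.ALU;xor.ALU i9/i10 2-wide
#7 head=11: xor.ALU;st.MEM i11/i12 2-wide
#8 head=13: sll.ALU i13 tail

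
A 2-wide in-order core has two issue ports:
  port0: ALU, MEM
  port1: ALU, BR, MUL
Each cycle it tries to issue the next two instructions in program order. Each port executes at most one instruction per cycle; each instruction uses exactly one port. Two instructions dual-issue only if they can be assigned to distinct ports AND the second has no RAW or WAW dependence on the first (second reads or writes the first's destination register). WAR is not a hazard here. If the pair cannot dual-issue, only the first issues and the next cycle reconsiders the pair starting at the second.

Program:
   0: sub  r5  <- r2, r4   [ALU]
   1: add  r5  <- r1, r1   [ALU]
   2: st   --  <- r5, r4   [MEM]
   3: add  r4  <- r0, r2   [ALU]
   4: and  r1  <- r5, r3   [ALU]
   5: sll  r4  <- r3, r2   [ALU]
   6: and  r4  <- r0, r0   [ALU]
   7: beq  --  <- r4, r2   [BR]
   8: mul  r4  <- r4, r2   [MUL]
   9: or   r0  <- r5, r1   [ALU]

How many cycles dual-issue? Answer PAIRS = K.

#0 head=0: sub i0 WAW r5
#1 head=1: add i1 RAW r5
#2 head=2: st/add i2,i3 2-wide
#3 head=4: and/sll i4,i5 2-wide
#4 head=6: and i6 RAW r4
#5 head=7: beq i7 no-port BR/MUL
#6 head=8: mul/or i8,i9 2-wide

PAIRS = 3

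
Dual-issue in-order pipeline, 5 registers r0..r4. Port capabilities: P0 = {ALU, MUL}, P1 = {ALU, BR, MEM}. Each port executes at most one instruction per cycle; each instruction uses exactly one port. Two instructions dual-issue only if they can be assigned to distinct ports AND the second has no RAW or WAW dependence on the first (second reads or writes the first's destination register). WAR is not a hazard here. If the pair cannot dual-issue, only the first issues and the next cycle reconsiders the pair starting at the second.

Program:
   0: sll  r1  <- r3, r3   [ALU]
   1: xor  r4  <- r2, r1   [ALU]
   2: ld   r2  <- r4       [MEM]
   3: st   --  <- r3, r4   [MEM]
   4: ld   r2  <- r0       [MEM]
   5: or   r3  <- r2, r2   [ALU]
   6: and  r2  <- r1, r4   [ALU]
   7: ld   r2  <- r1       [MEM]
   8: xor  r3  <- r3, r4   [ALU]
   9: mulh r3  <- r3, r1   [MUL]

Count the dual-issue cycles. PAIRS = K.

#0 head=0: sll i0 RAW r1
#1 head=1: xor i1 RAW r4
#2 head=2: ld i2 no-port MEM/MEM
#3 head=3: st i3 no-port MEM/MEM
#4 head=4: ld i4 RAW r2
#5 head=5: or;and i5+i6 dual
#6 head=7: ld;xor i7+i8 dual
#7 head=9: mulh i9 tail

PAIRS = 2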